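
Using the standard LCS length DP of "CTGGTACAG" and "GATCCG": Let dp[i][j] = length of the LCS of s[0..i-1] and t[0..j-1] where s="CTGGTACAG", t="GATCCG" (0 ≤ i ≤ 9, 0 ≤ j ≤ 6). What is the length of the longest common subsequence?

   ''  G  A  T  C  C  G
''  0  0  0  0  0  0  0
 C  0  0  0  0  1  1  1
 T  0  0  0  1  1  1  1
 G  0  1  1  1  1  1  2
 G  0  1  1  1  1  1  2
 T  0  1  1  2  2  2  2
 A  0  1  2  2  2  2  2
 C  0  1  2  2  3  3  3
 A  0  1  2  2  3  3  3
 G  0  1  2  2  3  3  4

4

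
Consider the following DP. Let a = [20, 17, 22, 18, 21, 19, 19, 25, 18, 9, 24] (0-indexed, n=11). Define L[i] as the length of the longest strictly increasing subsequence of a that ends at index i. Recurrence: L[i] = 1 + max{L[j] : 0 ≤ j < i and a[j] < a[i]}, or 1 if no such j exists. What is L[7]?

   i    0    1    2    3    4    5    6    7    8    9   10
a[i]   20   17   22   18   21   19   19   25   18    9   24
L[i]    1    1    2    2    3    3    3    4    2    1    4

4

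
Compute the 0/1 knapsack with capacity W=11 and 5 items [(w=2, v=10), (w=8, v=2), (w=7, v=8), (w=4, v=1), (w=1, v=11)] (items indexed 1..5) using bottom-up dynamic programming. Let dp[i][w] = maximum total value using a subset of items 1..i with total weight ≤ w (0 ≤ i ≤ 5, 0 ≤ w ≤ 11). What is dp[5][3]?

21

i\w   0   1   2   3   4   5   6   7   8   9  10  11
  0   0   0   0   0   0   0   0   0   0   0   0   0
  1   0   0  10  10  10  10  10  10  10  10  10  10
  2   0   0  10  10  10  10  10  10  10  10  12  12
  3   0   0  10  10  10  10  10  10  10  18  18  18
  4   0   0  10  10  10  10  11  11  11  18  18  18
  5   0  11  11  21  21  21  21  22  22  22  29  29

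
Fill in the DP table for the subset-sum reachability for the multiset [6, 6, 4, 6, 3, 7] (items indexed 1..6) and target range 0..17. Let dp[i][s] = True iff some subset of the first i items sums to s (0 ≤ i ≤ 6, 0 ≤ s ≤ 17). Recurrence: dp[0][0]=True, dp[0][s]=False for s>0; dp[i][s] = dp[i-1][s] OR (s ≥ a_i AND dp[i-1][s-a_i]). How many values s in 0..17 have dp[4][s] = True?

6

i\s   0   1   2   3   4   5   6   7   8   9  10  11  12  13  14  15  16  17
  0   T   F   F   F   F   F   F   F   F   F   F   F   F   F   F   F   F   F
  1   T   F   F   F   F   F   T   F   F   F   F   F   F   F   F   F   F   F
  2   T   F   F   F   F   F   T   F   F   F   F   F   T   F   F   F   F   F
  3   T   F   F   F   T   F   T   F   F   F   T   F   T   F   F   F   T   F
  4   T   F   F   F   T   F   T   F   F   F   T   F   T   F   F   F   T   F
  5   T   F   F   T   T   F   T   T   F   T   T   F   T   T   F   T   T   F
  6   T   F   F   T   T   F   T   T   F   T   T   T   T   T   T   T   T   T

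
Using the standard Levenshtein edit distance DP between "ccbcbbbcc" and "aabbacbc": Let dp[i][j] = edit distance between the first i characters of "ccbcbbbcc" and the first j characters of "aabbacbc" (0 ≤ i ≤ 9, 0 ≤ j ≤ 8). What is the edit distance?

6

   ''  a  a  b  b  a  c  b  c
''  0  1  2  3  4  5  6  7  8
 c  1  1  2  3  4  5  5  6  7
 c  2  2  2  3  4  5  5  6  6
 b  3  3  3  2  3  4  5  5  6
 c  4  4  4  3  3  4  4  5  5
 b  5  5  5  4  3  4  5  4  5
 b  6  6  6  5  4  4  5  5  5
 b  7  7  7  6  5  5  5  5  6
 c  8  8  8  7  6  6  5  6  5
 c  9  9  9  8  7  7  6  6  6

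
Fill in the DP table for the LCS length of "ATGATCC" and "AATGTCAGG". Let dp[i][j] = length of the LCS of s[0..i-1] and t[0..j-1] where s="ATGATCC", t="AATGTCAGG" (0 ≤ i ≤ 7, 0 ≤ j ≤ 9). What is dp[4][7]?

4

   ''  A  A  T  G  T  C  A  G  G
''  0  0  0  0  0  0  0  0  0  0
 A  0  1  1  1  1  1  1  1  1  1
 T  0  1  1  2  2  2  2  2  2  2
 G  0  1  1  2  3  3  3  3  3  3
 A  0  1  2  2  3  3  3  4  4  4
 T  0  1  2  3  3  4  4  4  4  4
 C  0  1  2  3  3  4  5  5  5  5
 C  0  1  2  3  3  4  5  5  5  5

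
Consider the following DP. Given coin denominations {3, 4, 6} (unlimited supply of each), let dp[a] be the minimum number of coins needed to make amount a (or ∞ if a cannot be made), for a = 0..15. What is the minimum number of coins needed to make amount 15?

 a  0  1  2  3  4  5  6  7  8  9 10 11 12 13 14 15
dp  0  -  -  1  1  -  1  2  2  2  2  3  2  3  3  3
(- denotes ∞ / unreachable)

3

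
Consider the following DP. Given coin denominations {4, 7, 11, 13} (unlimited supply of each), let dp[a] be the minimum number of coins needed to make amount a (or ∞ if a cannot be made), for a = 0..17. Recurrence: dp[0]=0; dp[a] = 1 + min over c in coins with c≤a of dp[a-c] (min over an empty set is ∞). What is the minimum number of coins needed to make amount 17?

2

 a  0  1  2  3  4  5  6  7  8  9 10 11 12 13 14 15 16 17
dp  0  -  -  -  1  -  -  1  2  -  -  1  3  1  2  2  4  2
(- denotes ∞ / unreachable)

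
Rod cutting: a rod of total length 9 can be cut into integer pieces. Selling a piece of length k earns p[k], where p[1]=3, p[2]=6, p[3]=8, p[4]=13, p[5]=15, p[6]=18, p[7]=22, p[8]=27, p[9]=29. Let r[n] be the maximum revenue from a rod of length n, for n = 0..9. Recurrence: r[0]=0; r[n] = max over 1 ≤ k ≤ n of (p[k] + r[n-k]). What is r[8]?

   n    0    1    2    3    4    5    6    7    8    9
r[n]    0    3    6    9   13   16   19   22   27   30

27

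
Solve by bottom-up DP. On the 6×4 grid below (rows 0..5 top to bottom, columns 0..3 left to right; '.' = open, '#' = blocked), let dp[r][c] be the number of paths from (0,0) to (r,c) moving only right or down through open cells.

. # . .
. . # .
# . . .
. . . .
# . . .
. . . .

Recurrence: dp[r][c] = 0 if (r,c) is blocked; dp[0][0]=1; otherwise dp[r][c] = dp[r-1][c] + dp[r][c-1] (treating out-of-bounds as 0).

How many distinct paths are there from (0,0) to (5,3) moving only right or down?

10

r\c   0   1   2   3
  0   1   0   0   0
  1   1   1   0   0
  2   0   1   1   1
  3   0   1   2   3
  4   0   1   3   6
  5   0   1   4  10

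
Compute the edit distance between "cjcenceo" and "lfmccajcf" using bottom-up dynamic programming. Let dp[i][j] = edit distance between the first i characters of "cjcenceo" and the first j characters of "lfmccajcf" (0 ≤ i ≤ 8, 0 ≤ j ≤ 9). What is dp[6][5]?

   ''  l  f  m  c  c  a  j  c  f
''  0  1  2  3  4  5  6  7  8  9
 c  1  1  2  3  3  4  5  6  7  8
 j  2  2  2  3  4  4  5  5  6  7
 c  3  3  3  3  3  4  5  6  5  6
 e  4  4  4  4  4  4  5  6  6  6
 n  5  5  5  5  5  5  5  6  7  7
 c  6  6  6  6  5  5  6  6  6  7
 e  7  7  7  7  6  6  6  7  7  7
 o  8  8  8  8  7  7  7  7  8  8

5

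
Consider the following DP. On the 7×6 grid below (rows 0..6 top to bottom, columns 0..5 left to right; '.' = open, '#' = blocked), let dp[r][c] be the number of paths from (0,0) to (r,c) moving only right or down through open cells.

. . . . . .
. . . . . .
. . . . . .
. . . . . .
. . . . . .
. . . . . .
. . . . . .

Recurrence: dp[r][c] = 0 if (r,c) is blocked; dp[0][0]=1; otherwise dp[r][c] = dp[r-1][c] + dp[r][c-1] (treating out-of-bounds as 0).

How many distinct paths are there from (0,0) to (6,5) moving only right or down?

462

r\c   0   1   2   3   4   5
  0   1   1   1   1   1   1
  1   1   2   3   4   5   6
  2   1   3   6  10  15  21
  3   1   4  10  20  35  56
  4   1   5  15  35  70 126
  5   1   6  21  56 126 252
  6   1   7  28  84 210 462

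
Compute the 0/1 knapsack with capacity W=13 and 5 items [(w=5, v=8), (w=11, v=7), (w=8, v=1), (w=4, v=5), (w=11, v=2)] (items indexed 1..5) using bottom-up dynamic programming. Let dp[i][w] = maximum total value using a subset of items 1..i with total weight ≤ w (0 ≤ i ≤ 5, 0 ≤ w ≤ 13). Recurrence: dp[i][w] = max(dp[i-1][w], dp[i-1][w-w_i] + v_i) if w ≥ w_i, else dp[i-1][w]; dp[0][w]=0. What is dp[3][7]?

8

i\w   0   1   2   3   4   5   6   7   8   9  10  11  12  13
  0   0   0   0   0   0   0   0   0   0   0   0   0   0   0
  1   0   0   0   0   0   8   8   8   8   8   8   8   8   8
  2   0   0   0   0   0   8   8   8   8   8   8   8   8   8
  3   0   0   0   0   0   8   8   8   8   8   8   8   8   9
  4   0   0   0   0   5   8   8   8   8  13  13  13  13  13
  5   0   0   0   0   5   8   8   8   8  13  13  13  13  13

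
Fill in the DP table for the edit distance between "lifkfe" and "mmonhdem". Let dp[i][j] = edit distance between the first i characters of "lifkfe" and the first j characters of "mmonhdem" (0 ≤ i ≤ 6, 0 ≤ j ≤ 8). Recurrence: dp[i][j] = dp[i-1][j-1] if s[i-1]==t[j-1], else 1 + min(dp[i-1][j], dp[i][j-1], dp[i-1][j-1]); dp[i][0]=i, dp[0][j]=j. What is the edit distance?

   ''  m  m  o  n  h  d  e  m
''  0  1  2  3  4  5  6  7  8
 l  1  1  2  3  4  5  6  7  8
 i  2  2  2  3  4  5  6  7  8
 f  3  3  3  3  4  5  6  7  8
 k  4  4  4  4  4  5  6  7  8
 f  5  5  5  5  5  5  6  7  8
 e  6  6  6  6  6  6  6  6  7

7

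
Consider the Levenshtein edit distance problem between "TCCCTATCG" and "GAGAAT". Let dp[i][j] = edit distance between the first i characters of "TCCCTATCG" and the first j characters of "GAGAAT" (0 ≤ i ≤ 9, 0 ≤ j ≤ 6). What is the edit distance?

7

   ''  G  A  G  A  A  T
''  0  1  2  3  4  5  6
 T  1  1  2  3  4  5  5
 C  2  2  2  3  4  5  6
 C  3  3  3  3  4  5  6
 C  4  4  4  4  4  5  6
 T  5  5  5  5  5  5  5
 A  6  6  5  6  5  5  6
 T  7  7  6  6  6  6  5
 C  8  8  7  7  7  7  6
 G  9  8  8  7  8  8  7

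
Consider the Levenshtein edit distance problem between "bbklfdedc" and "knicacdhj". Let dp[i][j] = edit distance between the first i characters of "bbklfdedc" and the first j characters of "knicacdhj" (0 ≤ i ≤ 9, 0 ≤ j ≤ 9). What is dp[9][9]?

   ''  k  n  i  c  a  c  d  h  j
''  0  1  2  3  4  5  6  7  8  9
 b  1  1  2  3  4  5  6  7  8  9
 b  2  2  2  3  4  5  6  7  8  9
 k  3  2  3  3  4  5  6  7  8  9
 l  4  3  3  4  4  5  6  7  8  9
 f  5  4  4  4  5  5  6  7  8  9
 d  6  5  5  5  5  6  6  6  7  8
 e  7  6  6  6  6  6  7  7  7  8
 d  8  7  7  7  7  7  7  7  8  8
 c  9  8  8  8  7  8  7  8  8  9

9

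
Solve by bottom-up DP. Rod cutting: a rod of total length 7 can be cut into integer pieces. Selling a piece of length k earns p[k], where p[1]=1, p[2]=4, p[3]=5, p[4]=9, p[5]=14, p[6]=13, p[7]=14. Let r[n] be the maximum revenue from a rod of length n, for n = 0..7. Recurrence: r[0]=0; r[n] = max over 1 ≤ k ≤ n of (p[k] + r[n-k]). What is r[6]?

15

   n    0    1    2    3    4    5    6    7
r[n]    0    1    4    5    9   14   15   18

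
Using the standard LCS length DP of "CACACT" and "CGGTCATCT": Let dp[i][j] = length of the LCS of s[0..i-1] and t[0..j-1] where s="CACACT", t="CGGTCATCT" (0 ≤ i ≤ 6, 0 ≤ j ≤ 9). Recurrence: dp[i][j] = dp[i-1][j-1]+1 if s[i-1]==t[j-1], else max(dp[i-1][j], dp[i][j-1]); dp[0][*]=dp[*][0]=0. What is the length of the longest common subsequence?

   ''  C  G  G  T  C  A  T  C  T
''  0  0  0  0  0  0  0  0  0  0
 C  0  1  1  1  1  1  1  1  1  1
 A  0  1  1  1  1  1  2  2  2  2
 C  0  1  1  1  1  2  2  2  3  3
 A  0  1  1  1  1  2  3  3  3  3
 C  0  1  1  1  1  2  3  3  4  4
 T  0  1  1  1  2  2  3  4  4  5

5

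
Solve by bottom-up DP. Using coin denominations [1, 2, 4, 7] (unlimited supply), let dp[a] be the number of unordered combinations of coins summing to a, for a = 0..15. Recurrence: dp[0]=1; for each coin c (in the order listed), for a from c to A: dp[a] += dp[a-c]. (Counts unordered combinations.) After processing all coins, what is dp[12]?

after  coin     0     1     2     3     4     5     6     7     8     9    10    11    12    13    14    15
          1     1     1     1     1     1     1     1     1     1     1     1     1     1     1     1     1
          2     1     1     2     2     3     3     4     4     5     5     6     6     7     7     8     8
          4     1     1     2     2     4     4     6     6     9     9    12    12    16    16    20    20
          7     1     1     2     2     4     4     6     7    10    11    14    16    20    22    27    30

20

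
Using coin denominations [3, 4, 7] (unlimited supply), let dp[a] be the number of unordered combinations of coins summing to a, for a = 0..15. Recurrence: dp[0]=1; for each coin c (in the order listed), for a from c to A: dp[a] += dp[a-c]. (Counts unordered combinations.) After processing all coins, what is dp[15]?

after  coin     0     1     2     3     4     5     6     7     8     9    10    11    12    13    14    15
          3     1     0     0     1     0     0     1     0     0     1     0     0     1     0     0     1
          4     1     0     0     1     1     0     1     1     1     1     1     1     2     1     1     2
          7     1     0     0     1     1     0     1     2     1     1     2     2     2     2     3     3

3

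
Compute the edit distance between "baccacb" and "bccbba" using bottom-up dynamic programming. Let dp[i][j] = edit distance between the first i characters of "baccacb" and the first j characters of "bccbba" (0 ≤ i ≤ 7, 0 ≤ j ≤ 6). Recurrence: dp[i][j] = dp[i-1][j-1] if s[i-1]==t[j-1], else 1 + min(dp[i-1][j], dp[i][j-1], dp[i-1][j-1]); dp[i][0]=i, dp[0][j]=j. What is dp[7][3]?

4

   ''  b  c  c  b  b  a
''  0  1  2  3  4  5  6
 b  1  0  1  2  3  4  5
 a  2  1  1  2  3  4  4
 c  3  2  1  1  2  3  4
 c  4  3  2  1  2  3  4
 a  5  4  3  2  2  3  3
 c  6  5  4  3  3  3  4
 b  7  6  5  4  3  3  4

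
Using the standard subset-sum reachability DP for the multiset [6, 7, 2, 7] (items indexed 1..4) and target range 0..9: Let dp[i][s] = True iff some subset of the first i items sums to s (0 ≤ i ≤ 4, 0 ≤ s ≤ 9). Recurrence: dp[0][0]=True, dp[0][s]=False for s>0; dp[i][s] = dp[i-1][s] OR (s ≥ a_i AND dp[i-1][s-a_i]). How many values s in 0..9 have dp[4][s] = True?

i\s   0   1   2   3   4   5   6   7   8   9
  0   T   F   F   F   F   F   F   F   F   F
  1   T   F   F   F   F   F   T   F   F   F
  2   T   F   F   F   F   F   T   T   F   F
  3   T   F   T   F   F   F   T   T   T   T
  4   T   F   T   F   F   F   T   T   T   T

6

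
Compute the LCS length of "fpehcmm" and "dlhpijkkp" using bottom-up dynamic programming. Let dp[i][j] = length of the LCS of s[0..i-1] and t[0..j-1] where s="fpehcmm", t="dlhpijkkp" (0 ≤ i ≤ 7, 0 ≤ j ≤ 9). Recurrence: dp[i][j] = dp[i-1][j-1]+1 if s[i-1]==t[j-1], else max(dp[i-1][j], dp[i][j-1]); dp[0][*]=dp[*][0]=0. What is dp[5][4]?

1

   ''  d  l  h  p  i  j  k  k  p
''  0  0  0  0  0  0  0  0  0  0
 f  0  0  0  0  0  0  0  0  0  0
 p  0  0  0  0  1  1  1  1  1  1
 e  0  0  0  0  1  1  1  1  1  1
 h  0  0  0  1  1  1  1  1  1  1
 c  0  0  0  1  1  1  1  1  1  1
 m  0  0  0  1  1  1  1  1  1  1
 m  0  0  0  1  1  1  1  1  1  1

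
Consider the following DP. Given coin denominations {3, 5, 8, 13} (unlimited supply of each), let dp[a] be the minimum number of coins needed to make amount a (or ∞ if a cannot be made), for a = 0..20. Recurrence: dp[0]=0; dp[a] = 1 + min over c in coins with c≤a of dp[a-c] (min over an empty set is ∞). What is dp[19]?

 a  0  1  2  3  4  5  6  7  8  9 10 11 12 13 14 15 16 17 18 19 20
dp  0  -  -  1  -  1  2  -  1  3  2  2  4  1  3  3  2  4  2  3  4
(- denotes ∞ / unreachable)

3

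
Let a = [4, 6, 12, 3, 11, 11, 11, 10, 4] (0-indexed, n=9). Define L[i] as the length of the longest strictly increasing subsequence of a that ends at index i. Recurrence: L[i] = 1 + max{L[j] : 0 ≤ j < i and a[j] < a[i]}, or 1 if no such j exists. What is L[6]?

3

   i    0    1    2    3    4    5    6    7    8
a[i]    4    6   12    3   11   11   11   10    4
L[i]    1    2    3    1    3    3    3    3    2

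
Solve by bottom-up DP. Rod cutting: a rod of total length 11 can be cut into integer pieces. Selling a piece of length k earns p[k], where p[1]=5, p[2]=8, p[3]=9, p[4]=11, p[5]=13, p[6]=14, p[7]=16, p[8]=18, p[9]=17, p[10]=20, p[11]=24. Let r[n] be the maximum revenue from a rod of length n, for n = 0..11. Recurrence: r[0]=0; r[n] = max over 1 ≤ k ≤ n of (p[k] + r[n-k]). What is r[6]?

   n    0    1    2    3    4    5    6    7    8    9   10   11
r[n]    0    5   10   15   20   25   30   35   40   45   50   55

30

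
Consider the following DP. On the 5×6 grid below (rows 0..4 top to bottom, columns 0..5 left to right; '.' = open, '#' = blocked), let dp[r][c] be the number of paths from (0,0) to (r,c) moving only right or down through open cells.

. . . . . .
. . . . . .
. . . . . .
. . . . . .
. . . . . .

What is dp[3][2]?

r\c   0   1   2   3   4   5
  0   1   1   1   1   1   1
  1   1   2   3   4   5   6
  2   1   3   6  10  15  21
  3   1   4  10  20  35  56
  4   1   5  15  35  70 126

10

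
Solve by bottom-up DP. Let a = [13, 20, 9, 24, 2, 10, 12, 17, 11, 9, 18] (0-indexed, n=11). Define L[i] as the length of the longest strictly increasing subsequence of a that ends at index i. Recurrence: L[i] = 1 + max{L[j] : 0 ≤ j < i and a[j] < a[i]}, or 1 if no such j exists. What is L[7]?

   i    0    1    2    3    4    5    6    7    8    9   10
a[i]   13   20    9   24    2   10   12   17   11    9   18
L[i]    1    2    1    3    1    2    3    4    3    2    5

4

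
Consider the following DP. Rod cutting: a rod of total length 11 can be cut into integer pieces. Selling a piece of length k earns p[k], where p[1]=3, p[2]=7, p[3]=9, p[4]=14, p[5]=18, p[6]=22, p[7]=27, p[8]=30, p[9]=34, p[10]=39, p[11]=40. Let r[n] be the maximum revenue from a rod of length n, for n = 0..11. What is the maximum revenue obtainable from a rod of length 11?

   n    0    1    2    3    4    5    6    7    8    9   10   11
r[n]    0    3    7   10   14   18   22   27   30   34   39   42

42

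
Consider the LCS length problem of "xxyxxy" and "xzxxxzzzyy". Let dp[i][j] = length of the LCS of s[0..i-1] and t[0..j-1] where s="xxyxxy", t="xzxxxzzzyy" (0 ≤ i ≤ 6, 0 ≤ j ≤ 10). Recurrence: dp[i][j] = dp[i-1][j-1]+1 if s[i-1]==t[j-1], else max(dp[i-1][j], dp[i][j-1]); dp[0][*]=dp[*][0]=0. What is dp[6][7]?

   ''  x  z  x  x  x  z  z  z  y  y
''  0  0  0  0  0  0  0  0  0  0  0
 x  0  1  1  1  1  1  1  1  1  1  1
 x  0  1  1  2  2  2  2  2  2  2  2
 y  0  1  1  2  2  2  2  2  2  3  3
 x  0  1  1  2  3  3  3  3  3  3  3
 x  0  1  1  2  3  4  4  4  4  4  4
 y  0  1  1  2  3  4  4  4  4  5  5

4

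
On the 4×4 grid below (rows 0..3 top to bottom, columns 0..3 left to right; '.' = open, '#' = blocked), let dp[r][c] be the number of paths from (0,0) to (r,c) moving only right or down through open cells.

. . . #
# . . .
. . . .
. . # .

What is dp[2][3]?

5

r\c   0   1   2   3
  0   1   1   1   0
  1   0   1   2   2
  2   0   1   3   5
  3   0   1   0   5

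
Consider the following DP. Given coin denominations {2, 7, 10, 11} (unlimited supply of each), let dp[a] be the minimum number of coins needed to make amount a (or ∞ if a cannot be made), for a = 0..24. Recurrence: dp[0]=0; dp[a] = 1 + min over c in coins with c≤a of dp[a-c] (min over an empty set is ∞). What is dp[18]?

2

 a  0  1  2  3  4  5  6  7  8  9 10 11 12 13 14 15 16 17 18 19 20 21 22 23 24
dp  0  -  1  -  2  -  3  1  4  2  1  1  2  2  2  3  3  2  2  3  2  2  2  3  3
(- denotes ∞ / unreachable)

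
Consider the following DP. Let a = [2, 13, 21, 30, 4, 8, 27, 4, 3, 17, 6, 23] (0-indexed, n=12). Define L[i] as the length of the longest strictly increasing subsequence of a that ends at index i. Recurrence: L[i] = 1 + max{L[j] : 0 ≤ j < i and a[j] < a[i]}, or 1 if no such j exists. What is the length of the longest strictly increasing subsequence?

5

   i    0    1    2    3    4    5    6    7    8    9   10   11
a[i]    2   13   21   30    4    8   27    4    3   17    6   23
L[i]    1    2    3    4    2    3    4    2    2    4    3    5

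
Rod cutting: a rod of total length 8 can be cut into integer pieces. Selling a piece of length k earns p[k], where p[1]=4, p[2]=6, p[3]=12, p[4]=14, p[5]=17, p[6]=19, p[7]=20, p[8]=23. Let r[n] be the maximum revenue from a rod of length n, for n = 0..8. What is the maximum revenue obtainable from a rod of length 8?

32

   n    0    1    2    3    4    5    6    7    8
r[n]    0    4    8   12   16   20   24   28   32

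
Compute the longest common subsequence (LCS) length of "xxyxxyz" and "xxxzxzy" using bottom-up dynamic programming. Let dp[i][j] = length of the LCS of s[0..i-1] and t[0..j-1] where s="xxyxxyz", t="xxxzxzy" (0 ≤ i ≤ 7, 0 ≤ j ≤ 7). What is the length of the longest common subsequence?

   ''  x  x  x  z  x  z  y
''  0  0  0  0  0  0  0  0
 x  0  1  1  1  1  1  1  1
 x  0  1  2  2  2  2  2  2
 y  0  1  2  2  2  2  2  3
 x  0  1  2  3  3  3  3  3
 x  0  1  2  3  3  4  4  4
 y  0  1  2  3  3  4  4  5
 z  0  1  2  3  4  4  5  5

5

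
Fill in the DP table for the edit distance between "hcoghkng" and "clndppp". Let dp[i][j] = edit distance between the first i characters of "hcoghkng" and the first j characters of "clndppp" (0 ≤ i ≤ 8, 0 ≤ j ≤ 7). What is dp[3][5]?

   ''  c  l  n  d  p  p  p
''  0  1  2  3  4  5  6  7
 h  1  1  2  3  4  5  6  7
 c  2  1  2  3  4  5  6  7
 o  3  2  2  3  4  5  6  7
 g  4  3  3  3  4  5  6  7
 h  5  4  4  4  4  5  6  7
 k  6  5  5  5  5  5  6  7
 n  7  6  6  5  6  6  6  7
 g  8  7  7  6  6  7  7  7

5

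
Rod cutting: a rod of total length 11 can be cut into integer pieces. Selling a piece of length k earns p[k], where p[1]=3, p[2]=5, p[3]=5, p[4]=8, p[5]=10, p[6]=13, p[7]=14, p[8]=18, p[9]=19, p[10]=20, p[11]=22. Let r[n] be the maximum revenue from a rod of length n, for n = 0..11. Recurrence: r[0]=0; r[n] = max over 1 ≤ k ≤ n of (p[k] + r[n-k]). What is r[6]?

   n    0    1    2    3    4    5    6    7    8    9   10   11
r[n]    0    3    6    9   12   15   18   21   24   27   30   33

18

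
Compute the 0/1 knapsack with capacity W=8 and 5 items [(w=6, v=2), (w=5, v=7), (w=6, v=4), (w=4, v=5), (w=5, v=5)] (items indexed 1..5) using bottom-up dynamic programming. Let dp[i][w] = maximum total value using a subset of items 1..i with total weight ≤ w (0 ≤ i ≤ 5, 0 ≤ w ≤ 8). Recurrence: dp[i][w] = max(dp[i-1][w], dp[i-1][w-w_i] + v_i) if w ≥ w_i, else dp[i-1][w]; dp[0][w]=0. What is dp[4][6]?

7

i\w   0   1   2   3   4   5   6   7   8
  0   0   0   0   0   0   0   0   0   0
  1   0   0   0   0   0   0   2   2   2
  2   0   0   0   0   0   7   7   7   7
  3   0   0   0   0   0   7   7   7   7
  4   0   0   0   0   5   7   7   7   7
  5   0   0   0   0   5   7   7   7   7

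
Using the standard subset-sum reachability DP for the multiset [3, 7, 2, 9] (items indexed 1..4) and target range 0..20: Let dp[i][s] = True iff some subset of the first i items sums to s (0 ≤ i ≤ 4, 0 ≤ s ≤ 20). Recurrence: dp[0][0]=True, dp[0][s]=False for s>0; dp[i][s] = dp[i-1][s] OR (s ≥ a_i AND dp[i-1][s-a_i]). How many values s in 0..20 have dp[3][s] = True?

8

i\s   0   1   2   3   4   5   6   7   8   9  10  11  12  13  14  15  16  17  18  19  20
  0   T   F   F   F   F   F   F   F   F   F   F   F   F   F   F   F   F   F   F   F   F
  1   T   F   F   T   F   F   F   F   F   F   F   F   F   F   F   F   F   F   F   F   F
  2   T   F   F   T   F   F   F   T   F   F   T   F   F   F   F   F   F   F   F   F   F
  3   T   F   T   T   F   T   F   T   F   T   T   F   T   F   F   F   F   F   F   F   F
  4   T   F   T   T   F   T   F   T   F   T   T   T   T   F   T   F   T   F   T   T   F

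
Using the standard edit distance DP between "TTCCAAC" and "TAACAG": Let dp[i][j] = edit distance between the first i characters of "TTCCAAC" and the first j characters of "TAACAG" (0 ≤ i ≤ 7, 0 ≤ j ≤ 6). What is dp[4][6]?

   ''  T  A  A  C  A  G
''  0  1  2  3  4  5  6
 T  1  0  1  2  3  4  5
 T  2  1  1  2  3  4  5
 C  3  2  2  2  2  3  4
 C  4  3  3  3  2  3  4
 A  5  4  3  3  3  2  3
 A  6  5  4  3  4  3  3
 C  7  6  5  4  3  4  4

4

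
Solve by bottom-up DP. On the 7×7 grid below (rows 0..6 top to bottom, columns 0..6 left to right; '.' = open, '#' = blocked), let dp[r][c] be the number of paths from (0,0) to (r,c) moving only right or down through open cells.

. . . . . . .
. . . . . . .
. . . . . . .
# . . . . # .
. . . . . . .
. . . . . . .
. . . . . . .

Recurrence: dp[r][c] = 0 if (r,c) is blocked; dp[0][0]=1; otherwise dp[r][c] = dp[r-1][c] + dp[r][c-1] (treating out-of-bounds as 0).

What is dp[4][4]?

r\c   0   1   2   3   4   5   6
  0   1   1   1   1   1   1   1
  1   1   2   3   4   5   6   7
  2   1   3   6  10  15  21  28
  3   0   3   9  19  34   0  28
  4   0   3  12  31  65  65  93
  5   0   3  15  46 111 176 269
  6   0   3  18  64 175 351 620

65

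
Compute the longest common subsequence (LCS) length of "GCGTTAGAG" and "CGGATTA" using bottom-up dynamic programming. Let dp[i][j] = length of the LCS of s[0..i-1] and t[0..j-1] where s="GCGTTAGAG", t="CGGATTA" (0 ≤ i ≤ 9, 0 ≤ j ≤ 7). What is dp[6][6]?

4

   ''  C  G  G  A  T  T  A
''  0  0  0  0  0  0  0  0
 G  0  0  1  1  1  1  1  1
 C  0  1  1  1  1  1  1  1
 G  0  1  2  2  2  2  2  2
 T  0  1  2  2  2  3  3  3
 T  0  1  2  2  2  3  4  4
 A  0  1  2  2  3  3  4  5
 G  0  1  2  3  3  3  4  5
 A  0  1  2  3  4  4  4  5
 G  0  1  2  3  4  4  4  5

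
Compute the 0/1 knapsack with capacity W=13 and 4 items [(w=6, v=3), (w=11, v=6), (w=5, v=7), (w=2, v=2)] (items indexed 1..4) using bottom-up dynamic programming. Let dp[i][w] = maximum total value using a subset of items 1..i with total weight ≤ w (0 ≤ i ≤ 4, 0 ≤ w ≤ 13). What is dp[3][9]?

7

i\w   0   1   2   3   4   5   6   7   8   9  10  11  12  13
  0   0   0   0   0   0   0   0   0   0   0   0   0   0   0
  1   0   0   0   0   0   0   3   3   3   3   3   3   3   3
  2   0   0   0   0   0   0   3   3   3   3   3   6   6   6
  3   0   0   0   0   0   7   7   7   7   7   7  10  10  10
  4   0   0   2   2   2   7   7   9   9   9   9  10  10  12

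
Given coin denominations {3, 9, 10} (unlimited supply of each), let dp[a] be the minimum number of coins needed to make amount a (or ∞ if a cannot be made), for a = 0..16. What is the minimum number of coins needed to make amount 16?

3

 a  0  1  2  3  4  5  6  7  8  9 10 11 12 13 14 15 16
dp  0  -  -  1  -  -  2  -  -  1  1  -  2  2  -  3  3
(- denotes ∞ / unreachable)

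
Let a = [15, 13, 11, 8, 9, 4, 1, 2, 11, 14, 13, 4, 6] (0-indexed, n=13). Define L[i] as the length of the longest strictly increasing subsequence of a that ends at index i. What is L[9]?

4

   i    0    1    2    3    4    5    6    7    8    9   10   11   12
a[i]   15   13   11    8    9    4    1    2   11   14   13    4    6
L[i]    1    1    1    1    2    1    1    2    3    4    4    3    4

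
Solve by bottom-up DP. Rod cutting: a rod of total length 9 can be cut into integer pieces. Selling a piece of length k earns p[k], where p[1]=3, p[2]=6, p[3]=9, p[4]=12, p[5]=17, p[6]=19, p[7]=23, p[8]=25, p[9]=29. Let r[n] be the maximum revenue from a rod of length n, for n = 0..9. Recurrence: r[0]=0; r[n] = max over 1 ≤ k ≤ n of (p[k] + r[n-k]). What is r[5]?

17

   n    0    1    2    3    4    5    6    7    8    9
r[n]    0    3    6    9   12   17   20   23   26   29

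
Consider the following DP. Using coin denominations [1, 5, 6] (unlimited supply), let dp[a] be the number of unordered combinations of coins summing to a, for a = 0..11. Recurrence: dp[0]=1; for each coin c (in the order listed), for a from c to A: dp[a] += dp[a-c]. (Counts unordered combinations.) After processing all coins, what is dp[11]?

5

after  coin     0     1     2     3     4     5     6     7     8     9    10    11
          1     1     1     1     1     1     1     1     1     1     1     1     1
          5     1     1     1     1     1     2     2     2     2     2     3     3
          6     1     1     1     1     1     2     3     3     3     3     4     5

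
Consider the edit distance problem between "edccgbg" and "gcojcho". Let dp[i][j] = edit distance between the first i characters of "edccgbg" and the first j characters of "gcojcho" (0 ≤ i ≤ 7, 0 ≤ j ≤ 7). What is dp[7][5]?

   ''  g  c  o  j  c  h  o
''  0  1  2  3  4  5  6  7
 e  1  1  2  3  4  5  6  7
 d  2  2  2  3  4  5  6  7
 c  3  3  2  3  4  4  5  6
 c  4  4  3  3  4  4  5  6
 g  5  4  4  4  4  5  5  6
 b  6  5  5  5  5  5  6  6
 g  7  6  6  6  6  6  6  7

6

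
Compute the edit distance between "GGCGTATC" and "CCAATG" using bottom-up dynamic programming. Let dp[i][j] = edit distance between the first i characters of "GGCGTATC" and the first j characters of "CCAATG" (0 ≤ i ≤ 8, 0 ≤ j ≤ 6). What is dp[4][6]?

5

   ''  C  C  A  A  T  G
''  0  1  2  3  4  5  6
 G  1  1  2  3  4  5  5
 G  2  2  2  3  4  5  5
 C  3  2  2  3  4  5  6
 G  4  3  3  3  4  5  5
 T  5  4  4  4  4  4  5
 A  6  5  5  4  4  5  5
 T  7  6  6  5  5  4  5
 C  8  7  6  6  6  5  5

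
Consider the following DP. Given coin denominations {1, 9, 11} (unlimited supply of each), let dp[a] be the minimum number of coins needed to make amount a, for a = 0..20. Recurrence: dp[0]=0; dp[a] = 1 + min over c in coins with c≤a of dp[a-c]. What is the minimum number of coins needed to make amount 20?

 a  0  1  2  3  4  5  6  7  8  9 10 11 12 13 14 15 16 17 18 19 20
dp  0  1  2  3  4  5  6  7  8  1  2  1  2  3  4  5  6  7  2  3  2

2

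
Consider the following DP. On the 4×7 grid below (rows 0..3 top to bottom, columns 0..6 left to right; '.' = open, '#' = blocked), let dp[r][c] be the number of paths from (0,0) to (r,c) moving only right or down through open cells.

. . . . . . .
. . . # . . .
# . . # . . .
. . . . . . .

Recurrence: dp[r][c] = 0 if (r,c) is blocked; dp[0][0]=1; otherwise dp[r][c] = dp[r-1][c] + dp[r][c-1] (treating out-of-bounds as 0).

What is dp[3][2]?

7

r\c   0   1   2   3   4   5   6
  0   1   1   1   1   1   1   1
  1   1   2   3   0   1   2   3
  2   0   2   5   0   1   3   6
  3   0   2   7   7   8  11  17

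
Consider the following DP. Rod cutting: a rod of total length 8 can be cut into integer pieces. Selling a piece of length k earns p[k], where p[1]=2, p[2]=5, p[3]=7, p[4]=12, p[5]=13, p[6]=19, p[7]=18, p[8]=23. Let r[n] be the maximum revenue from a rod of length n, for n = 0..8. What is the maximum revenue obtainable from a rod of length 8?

   n    0    1    2    3    4    5    6    7    8
r[n]    0    2    5    7   12   14   19   21   24

24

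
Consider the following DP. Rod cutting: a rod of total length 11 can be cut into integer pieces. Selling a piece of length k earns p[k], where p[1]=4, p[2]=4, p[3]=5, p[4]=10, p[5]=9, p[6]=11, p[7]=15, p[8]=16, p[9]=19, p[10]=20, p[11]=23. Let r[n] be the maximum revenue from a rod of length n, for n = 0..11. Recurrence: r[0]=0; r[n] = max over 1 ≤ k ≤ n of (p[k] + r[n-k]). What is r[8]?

32

   n    0    1    2    3    4    5    6    7    8    9   10   11
r[n]    0    4    8   12   16   20   24   28   32   36   40   44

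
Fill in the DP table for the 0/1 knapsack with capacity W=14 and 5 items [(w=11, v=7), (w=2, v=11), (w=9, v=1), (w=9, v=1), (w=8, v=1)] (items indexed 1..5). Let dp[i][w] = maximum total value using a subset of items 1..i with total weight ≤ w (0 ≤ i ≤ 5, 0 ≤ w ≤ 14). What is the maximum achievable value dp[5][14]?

18

i\w   0   1   2   3   4   5   6   7   8   9  10  11  12  13  14
  0   0   0   0   0   0   0   0   0   0   0   0   0   0   0   0
  1   0   0   0   0   0   0   0   0   0   0   0   7   7   7   7
  2   0   0  11  11  11  11  11  11  11  11  11  11  11  18  18
  3   0   0  11  11  11  11  11  11  11  11  11  12  12  18  18
  4   0   0  11  11  11  11  11  11  11  11  11  12  12  18  18
  5   0   0  11  11  11  11  11  11  11  11  12  12  12  18  18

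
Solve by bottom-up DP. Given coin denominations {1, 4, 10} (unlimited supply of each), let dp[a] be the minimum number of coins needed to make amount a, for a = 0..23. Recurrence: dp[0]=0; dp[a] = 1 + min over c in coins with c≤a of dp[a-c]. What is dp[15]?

 a  0  1  2  3  4  5  6  7  8  9 10 11 12 13 14 15 16 17 18 19 20 21 22 23
dp  0  1  2  3  1  2  3  4  2  3  1  2  3  4  2  3  4  5  3  4  2  3  4  5

3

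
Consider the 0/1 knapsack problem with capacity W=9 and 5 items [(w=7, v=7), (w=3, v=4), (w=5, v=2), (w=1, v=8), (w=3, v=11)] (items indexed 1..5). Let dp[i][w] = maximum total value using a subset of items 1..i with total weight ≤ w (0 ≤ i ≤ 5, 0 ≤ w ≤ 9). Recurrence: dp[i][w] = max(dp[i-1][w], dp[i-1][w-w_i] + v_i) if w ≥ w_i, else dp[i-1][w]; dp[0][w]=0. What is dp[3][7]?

7

i\w   0   1   2   3   4   5   6   7   8   9
  0   0   0   0   0   0   0   0   0   0   0
  1   0   0   0   0   0   0   0   7   7   7
  2   0   0   0   4   4   4   4   7   7   7
  3   0   0   0   4   4   4   4   7   7   7
  4   0   8   8   8  12  12  12  12  15  15
  5   0   8   8  11  19  19  19  23  23  23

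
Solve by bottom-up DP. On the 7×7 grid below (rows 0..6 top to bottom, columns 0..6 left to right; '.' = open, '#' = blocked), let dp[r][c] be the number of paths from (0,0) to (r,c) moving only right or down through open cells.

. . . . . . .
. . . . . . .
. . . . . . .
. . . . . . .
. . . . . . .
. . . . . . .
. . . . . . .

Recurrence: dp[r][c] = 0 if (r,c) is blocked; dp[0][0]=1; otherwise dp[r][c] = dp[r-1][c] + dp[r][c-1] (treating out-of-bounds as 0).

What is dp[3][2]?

r\c   0   1   2   3   4   5   6
  0   1   1   1   1   1   1   1
  1   1   2   3   4   5   6   7
  2   1   3   6  10  15  21  28
  3   1   4  10  20  35  56  84
  4   1   5  15  35  70 126 210
  5   1   6  21  56 126 252 462
  6   1   7  28  84 210 462 924

10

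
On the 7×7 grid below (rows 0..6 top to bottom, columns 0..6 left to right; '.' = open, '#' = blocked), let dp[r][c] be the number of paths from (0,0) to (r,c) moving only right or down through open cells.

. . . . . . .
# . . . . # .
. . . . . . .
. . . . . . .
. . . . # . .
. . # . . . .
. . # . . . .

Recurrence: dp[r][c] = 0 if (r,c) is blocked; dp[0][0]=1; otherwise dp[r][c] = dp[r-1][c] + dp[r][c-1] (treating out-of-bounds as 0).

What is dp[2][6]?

r\c   0   1   2   3   4   5   6
  0   1   1   1   1   1   1   1
  1   0   1   2   3   4   0   1
  2   0   1   3   6  10  10  11
  3   0   1   4  10  20  30  41
  4   0   1   5  15   0  30  71
  5   0   1   0  15  15  45 116
  6   0   1   0  15  30  75 191

11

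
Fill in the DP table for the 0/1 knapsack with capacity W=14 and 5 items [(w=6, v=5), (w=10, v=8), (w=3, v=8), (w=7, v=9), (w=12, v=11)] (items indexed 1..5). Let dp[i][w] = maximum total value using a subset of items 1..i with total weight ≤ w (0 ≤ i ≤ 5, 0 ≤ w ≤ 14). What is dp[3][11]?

i\w   0   1   2   3   4   5   6   7   8   9  10  11  12  13  14
  0   0   0   0   0   0   0   0   0   0   0   0   0   0   0   0
  1   0   0   0   0   0   0   5   5   5   5   5   5   5   5   5
  2   0   0   0   0   0   0   5   5   5   5   8   8   8   8   8
  3   0   0   0   8   8   8   8   8   8  13  13  13  13  16  16
  4   0   0   0   8   8   8   8   9   9  13  17  17  17  17  17
  5   0   0   0   8   8   8   8   9   9  13  17  17  17  17  17

13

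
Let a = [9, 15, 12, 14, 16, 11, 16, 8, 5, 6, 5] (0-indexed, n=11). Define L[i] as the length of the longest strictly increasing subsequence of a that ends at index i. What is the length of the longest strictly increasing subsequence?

4

   i    0    1    2    3    4    5    6    7    8    9   10
a[i]    9   15   12   14   16   11   16    8    5    6    5
L[i]    1    2    2    3    4    2    4    1    1    2    1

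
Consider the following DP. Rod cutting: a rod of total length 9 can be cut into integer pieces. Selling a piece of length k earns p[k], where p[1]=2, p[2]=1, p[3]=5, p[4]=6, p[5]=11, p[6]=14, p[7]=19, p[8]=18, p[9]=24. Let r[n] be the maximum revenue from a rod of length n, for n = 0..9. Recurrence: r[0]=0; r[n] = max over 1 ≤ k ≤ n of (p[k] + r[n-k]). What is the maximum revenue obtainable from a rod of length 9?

24

   n    0    1    2    3    4    5    6    7    8    9
r[n]    0    2    4    6    8   11   14   19   21   24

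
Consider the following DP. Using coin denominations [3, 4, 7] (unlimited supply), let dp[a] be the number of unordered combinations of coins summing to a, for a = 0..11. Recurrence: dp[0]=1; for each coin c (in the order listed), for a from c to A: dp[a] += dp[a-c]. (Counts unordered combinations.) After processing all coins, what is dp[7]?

2

after  coin     0     1     2     3     4     5     6     7     8     9    10    11
          3     1     0     0     1     0     0     1     0     0     1     0     0
          4     1     0     0     1     1     0     1     1     1     1     1     1
          7     1     0     0     1     1     0     1     2     1     1     2     2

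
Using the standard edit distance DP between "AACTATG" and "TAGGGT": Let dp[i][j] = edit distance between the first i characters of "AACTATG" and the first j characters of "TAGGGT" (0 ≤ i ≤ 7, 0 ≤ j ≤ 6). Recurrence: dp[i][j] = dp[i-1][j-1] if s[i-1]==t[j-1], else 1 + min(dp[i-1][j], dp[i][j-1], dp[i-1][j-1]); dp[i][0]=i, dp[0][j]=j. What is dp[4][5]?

4

   ''  T  A  G  G  G  T
''  0  1  2  3  4  5  6
 A  1  1  1  2  3  4  5
 A  2  2  1  2  3  4  5
 C  3  3  2  2  3  4  5
 T  4  3  3  3  3  4  4
 A  5  4  3  4  4  4  5
 T  6  5  4  4  5  5  4
 G  7  6  5  4  4  5  5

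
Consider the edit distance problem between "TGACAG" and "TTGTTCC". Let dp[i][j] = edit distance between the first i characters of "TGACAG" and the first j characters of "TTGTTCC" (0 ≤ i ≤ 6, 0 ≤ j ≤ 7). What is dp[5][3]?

   ''  T  T  G  T  T  C  C
''  0  1  2  3  4  5  6  7
 T  1  0  1  2  3  4  5  6
 G  2  1  1  1  2  3  4  5
 A  3  2  2  2  2  3  4  5
 C  4  3  3  3  3  3  3  4
 A  5  4  4  4  4  4  4  4
 G  6  5  5  4  5  5  5  5

4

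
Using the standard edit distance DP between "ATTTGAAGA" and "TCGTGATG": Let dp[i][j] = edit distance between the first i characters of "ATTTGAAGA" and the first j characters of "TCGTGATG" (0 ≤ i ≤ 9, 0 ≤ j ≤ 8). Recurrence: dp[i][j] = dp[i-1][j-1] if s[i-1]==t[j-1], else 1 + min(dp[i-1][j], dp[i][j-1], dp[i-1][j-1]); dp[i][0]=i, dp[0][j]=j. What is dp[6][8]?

5

   ''  T  C  G  T  G  A  T  G
''  0  1  2  3  4  5  6  7  8
 A  1  1  2  3  4  5  5  6  7
 T  2  1  2  3  3  4  5  5  6
 T  3  2  2  3  3  4  5  5  6
 T  4  3  3  3  3  4  5  5  6
 G  5  4  4  3  4  3  4  5  5
 A  6  5  5  4  4  4  3  4  5
 A  7  6  6  5  5  5  4  4  5
 G  8  7  7  6  6  5  5  5  4
 A  9  8  8  7  7  6  5  6  5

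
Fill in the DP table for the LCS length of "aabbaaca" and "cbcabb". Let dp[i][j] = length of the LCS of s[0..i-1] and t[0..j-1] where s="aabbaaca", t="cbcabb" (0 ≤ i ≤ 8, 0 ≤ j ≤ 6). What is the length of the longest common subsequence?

   ''  c  b  c  a  b  b
''  0  0  0  0  0  0  0
 a  0  0  0  0  1  1  1
 a  0  0  0  0  1  1  1
 b  0  0  1  1  1  2  2
 b  0  0  1  1  1  2  3
 a  0  0  1  1  2  2  3
 a  0  0  1  1  2  2  3
 c  0  1  1  2  2  2  3
 a  0  1  1  2  3  3  3

3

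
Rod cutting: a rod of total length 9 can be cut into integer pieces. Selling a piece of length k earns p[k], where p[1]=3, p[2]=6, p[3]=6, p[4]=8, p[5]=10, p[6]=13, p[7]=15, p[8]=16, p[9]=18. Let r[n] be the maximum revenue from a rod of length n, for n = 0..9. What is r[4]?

12

   n    0    1    2    3    4    5    6    7    8    9
r[n]    0    3    6    9   12   15   18   21   24   27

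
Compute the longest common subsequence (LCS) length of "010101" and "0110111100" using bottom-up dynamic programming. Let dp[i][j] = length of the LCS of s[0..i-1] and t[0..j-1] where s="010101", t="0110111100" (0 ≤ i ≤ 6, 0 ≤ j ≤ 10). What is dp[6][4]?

4

   ''  0  1  1  0  1  1  1  1  0  0
''  0  0  0  0  0  0  0  0  0  0  0
 0  0  1  1  1  1  1  1  1  1  1  1
 1  0  1  2  2  2  2  2  2  2  2  2
 0  0  1  2  2  3  3  3  3  3  3  3
 1  0  1  2  3  3  4  4  4  4  4  4
 0  0  1  2  3  4  4  4  4  4  5  5
 1  0  1  2  3  4  5  5  5  5  5  5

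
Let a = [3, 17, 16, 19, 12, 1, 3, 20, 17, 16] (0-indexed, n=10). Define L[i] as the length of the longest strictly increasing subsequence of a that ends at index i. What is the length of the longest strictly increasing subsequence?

4

   i    0    1    2    3    4    5    6    7    8    9
a[i]    3   17   16   19   12    1    3   20   17   16
L[i]    1    2    2    3    2    1    2    4    3    3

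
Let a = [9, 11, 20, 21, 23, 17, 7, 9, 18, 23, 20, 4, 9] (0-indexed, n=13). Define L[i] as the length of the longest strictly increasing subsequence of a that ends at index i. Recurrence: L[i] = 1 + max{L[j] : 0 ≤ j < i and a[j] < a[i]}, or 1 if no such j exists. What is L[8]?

   i    0    1    2    3    4    5    6    7    8    9   10   11   12
a[i]    9   11   20   21   23   17    7    9   18   23   20    4    9
L[i]    1    2    3    4    5    3    1    2    4    5    5    1    2

4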